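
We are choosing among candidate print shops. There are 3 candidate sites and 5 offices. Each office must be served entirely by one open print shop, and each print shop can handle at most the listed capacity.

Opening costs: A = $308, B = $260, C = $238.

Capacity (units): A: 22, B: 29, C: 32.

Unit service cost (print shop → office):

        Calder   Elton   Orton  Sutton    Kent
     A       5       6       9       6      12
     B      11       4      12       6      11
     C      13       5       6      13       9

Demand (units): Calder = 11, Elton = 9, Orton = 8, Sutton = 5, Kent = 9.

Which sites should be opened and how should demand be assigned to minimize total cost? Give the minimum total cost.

Open {A, C}: Calder→A 5·11=55, Elton→C 5·9=45, Orton→C 6·8=48, Sutton→A 6·5=30, Kent→C 9·9=81.
Loads: A carries 16/22, C carries 26/32. Service 259; fixed 546; total 805.
Next best feasible plan costs 814.

Minimum total cost: 805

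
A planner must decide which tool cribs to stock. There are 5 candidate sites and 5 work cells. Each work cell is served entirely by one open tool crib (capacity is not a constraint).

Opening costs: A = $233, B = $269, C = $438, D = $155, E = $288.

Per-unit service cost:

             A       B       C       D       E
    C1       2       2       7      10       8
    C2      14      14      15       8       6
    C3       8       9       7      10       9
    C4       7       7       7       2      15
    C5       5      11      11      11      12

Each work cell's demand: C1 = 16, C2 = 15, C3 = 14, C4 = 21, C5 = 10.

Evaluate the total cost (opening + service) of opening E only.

Each work cell is assigned to its cheapest site among the open ones.
{E}: C1→E 8·16=128, C2→E 6·15=90, C3→E 9·14=126, C4→E 15·21=315, C5→E 12·10=120. Service 779; fixed 288; total 1067.

Total cost: 1067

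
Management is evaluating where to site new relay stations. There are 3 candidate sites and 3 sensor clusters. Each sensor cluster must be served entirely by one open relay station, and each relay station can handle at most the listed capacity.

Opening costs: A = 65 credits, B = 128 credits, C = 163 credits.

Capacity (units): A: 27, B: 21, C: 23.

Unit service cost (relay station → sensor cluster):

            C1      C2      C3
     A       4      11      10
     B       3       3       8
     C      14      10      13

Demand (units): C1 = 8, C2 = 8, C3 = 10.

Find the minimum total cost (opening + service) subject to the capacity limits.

Open {A}: C1→A 4·8=32, C2→A 11·8=88, C3→A 10·10=100.
Loads: A carries 26/27. Service 220; fixed 65; total 285.
Next best feasible plan costs 329.

Minimum total cost: 285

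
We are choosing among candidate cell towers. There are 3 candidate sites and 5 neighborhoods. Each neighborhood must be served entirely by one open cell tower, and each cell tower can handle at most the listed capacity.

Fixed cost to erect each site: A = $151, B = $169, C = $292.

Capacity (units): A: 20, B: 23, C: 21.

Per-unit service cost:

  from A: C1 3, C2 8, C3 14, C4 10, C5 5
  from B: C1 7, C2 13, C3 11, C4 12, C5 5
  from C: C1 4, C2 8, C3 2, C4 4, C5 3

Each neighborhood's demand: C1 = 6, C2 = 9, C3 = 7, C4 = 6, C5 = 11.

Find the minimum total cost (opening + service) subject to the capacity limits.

Minimum total cost: 632

Open {A, C}: C1→C 4·6=24, C2→A 8·9=72, C3→C 2·7=14, C4→C 4·6=24, C5→A 5·11=55.
Loads: A carries 20/20, C carries 19/21. Service 189; fixed 443; total 632.
Next best feasible plan costs 638.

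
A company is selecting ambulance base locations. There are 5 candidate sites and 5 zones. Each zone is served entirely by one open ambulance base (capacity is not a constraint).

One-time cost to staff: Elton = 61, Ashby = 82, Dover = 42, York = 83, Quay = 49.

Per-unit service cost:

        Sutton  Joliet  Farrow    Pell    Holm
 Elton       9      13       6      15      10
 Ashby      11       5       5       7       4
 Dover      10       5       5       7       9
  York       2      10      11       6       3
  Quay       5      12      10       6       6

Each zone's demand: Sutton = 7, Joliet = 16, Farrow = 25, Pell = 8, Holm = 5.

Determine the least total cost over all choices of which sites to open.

For any fixed open set, each zone goes to its cheapest open site; total = fixed + service.
{Dover, York}: Sutton→York 2·7=14, Joliet→Dover 5·16=80, Farrow→Dover 5·25=125, Pell→York 6·8=48, Holm→York 3·5=15. Service 282; fixed 125; total 407.
{Dover, Quay}: service 318 + fixed 91 = 409
{Dover}: Sutton→Dover 10·7=70, Joliet→Dover 5·16=80, Farrow→Dover 5·25=125, Pell→Dover 7·8=56, Holm→Dover 9·5=45. Service 376; fixed 42; total 418.
{Elton, Ashby, Dover, York, Quay}: service 282 + fixed 317 = 599
No other subset beats 407.

Minimum total cost: 407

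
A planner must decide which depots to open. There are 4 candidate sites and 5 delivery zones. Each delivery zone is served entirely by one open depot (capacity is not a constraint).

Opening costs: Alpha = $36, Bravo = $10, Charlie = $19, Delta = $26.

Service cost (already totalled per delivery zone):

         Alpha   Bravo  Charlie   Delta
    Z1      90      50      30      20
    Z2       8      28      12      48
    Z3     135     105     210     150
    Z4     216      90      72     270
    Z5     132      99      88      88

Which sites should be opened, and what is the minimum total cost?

Open Bravo and Charlie; minimum total cost 336.

For any fixed open set, each delivery zone goes to its cheapest open site; total = fixed + service.
{Bravo, Charlie}: Z1→Charlie 30, Z2→Charlie 12, Z3→Bravo 105, Z4→Charlie 72, Z5→Charlie 88. Service 307; fixed 29; total 336.
{Bravo, Charlie, Delta}: service 297 + fixed 55 = 352
{Bravo, Delta}: service 331 + fixed 36 = 367
{Alpha, Bravo, Charlie, Delta}: service 293 + fixed 91 = 384
(All 15 nonempty subsets were checked; Bravo and Charlie is lowest.)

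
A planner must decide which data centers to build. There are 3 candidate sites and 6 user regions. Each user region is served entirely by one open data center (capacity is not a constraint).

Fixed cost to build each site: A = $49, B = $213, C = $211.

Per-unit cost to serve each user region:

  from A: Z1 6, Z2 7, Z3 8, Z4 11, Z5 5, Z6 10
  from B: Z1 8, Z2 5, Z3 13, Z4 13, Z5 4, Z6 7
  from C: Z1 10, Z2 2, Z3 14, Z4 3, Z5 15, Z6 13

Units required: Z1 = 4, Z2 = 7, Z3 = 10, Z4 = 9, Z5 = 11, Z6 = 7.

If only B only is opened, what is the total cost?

Total cost: 620

Each user region is assigned to its cheapest site among the open ones.
{B}: Z1→B 8·4=32, Z2→B 5·7=35, Z3→B 13·10=130, Z4→B 13·9=117, Z5→B 4·11=44, Z6→B 7·7=49. Service 407; fixed 213; total 620.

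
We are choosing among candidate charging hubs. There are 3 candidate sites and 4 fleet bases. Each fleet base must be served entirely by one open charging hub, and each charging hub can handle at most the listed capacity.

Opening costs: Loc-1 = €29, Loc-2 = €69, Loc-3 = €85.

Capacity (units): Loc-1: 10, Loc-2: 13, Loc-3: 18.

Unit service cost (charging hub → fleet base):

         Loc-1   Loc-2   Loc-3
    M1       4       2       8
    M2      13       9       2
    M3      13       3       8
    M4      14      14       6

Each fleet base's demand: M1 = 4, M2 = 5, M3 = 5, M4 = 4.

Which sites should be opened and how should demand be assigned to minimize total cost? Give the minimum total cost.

Open {Loc-3}: M1→Loc-3 8·4=32, M2→Loc-3 2·5=10, M3→Loc-3 8·5=40, M4→Loc-3 6·4=24.
Loads: Loc-3 carries 18/18. Service 106; fixed 85; total 191.
Next best feasible plan costs 204.

Minimum total cost: 191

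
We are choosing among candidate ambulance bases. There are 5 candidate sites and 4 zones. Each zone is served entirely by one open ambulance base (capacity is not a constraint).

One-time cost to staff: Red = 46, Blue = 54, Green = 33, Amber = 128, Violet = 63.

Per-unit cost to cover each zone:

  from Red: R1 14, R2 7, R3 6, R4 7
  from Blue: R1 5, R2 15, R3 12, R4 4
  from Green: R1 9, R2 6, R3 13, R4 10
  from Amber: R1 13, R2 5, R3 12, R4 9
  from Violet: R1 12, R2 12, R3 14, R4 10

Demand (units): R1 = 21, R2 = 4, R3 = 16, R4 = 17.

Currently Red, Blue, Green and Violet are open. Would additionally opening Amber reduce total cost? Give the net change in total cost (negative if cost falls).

No — net change +124 (cost rises by 124).

Current service cost with {Red, Blue, Green, Violet}: 293.
Adding Amber: each zone re-picks its cheapest; new service cost 289, saving 4.
Extra fixed cost: 128. Net change = 128 − 4 = 124.
(Totals: 489 → 613.)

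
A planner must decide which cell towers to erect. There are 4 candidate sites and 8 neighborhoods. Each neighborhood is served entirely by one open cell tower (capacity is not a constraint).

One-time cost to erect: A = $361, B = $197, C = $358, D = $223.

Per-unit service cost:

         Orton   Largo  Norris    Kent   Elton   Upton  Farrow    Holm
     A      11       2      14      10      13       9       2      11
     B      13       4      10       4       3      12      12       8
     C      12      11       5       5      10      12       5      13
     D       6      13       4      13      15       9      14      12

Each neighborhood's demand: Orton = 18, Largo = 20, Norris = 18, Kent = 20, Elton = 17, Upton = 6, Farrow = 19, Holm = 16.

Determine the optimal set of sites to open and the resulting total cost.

For any fixed open set, each neighborhood goes to its cheapest open site; total = fixed + service.
{B, D}: Orton→D 6·18=108, Largo→B 4·20=80, Norris→D 4·18=72, Kent→B 4·20=80, Elton→B 3·17=51, Upton→D 9·6=54, Farrow→B 12·19=228, Holm→B 8·16=128. Service 801; fixed 420; total 1221.
{B}: service 1053 + fixed 197 = 1250
{A, B}: service 769 + fixed 558 = 1327
{A, B, C, D}: Orton→D 6·18=108, Largo→A 2·20=40, Norris→D 4·18=72, Kent→B 4·20=80, Elton→B 3·17=51, Upton→A 9·6=54, Farrow→A 2·19=38, Holm→B 8·16=128. Service 571; fixed 1139; total 1710.
No other subset beats 1221.

Open B and D; minimum total cost 1221.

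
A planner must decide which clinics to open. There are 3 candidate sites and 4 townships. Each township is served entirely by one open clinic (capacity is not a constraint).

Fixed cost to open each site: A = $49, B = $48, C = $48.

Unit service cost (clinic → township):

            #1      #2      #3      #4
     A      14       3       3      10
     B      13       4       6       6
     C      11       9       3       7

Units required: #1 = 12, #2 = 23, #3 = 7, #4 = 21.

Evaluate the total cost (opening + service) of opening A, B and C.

Each township is assigned to its cheapest site among the open ones.
{A, B, C}: #1→C 11·12=132, #2→A 3·23=69, #3→A 3·7=21, #4→B 6·21=126. Service 348; fixed 145; total 493.

Total cost: 493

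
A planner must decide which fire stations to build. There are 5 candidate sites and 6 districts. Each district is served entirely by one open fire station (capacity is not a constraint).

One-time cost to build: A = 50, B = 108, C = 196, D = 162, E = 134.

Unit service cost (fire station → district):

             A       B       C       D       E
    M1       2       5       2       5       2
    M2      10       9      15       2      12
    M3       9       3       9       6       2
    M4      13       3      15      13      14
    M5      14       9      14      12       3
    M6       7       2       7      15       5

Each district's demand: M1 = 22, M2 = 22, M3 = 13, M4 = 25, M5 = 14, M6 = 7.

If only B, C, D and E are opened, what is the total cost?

Total cost: 845

Each district is assigned to its cheapest site among the open ones.
{B, C, D, E}: M1→C 2·22=44, M2→D 2·22=44, M3→E 2·13=26, M4→B 3·25=75, M5→E 3·14=42, M6→B 2·7=14. Service 245; fixed 600; total 845.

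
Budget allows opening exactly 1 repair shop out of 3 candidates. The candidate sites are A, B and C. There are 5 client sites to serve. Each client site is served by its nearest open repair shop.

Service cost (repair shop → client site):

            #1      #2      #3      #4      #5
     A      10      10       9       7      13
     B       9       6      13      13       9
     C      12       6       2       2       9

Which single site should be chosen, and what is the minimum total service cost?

Choose C only; total service cost 31.

With exactly 1 open, each client site uses its cheapest among the chosen.
{C}: #1→C 12, #2→C 6, #3→C 2, #4→C 2, #5→C 9. Service cost 31.
{A}: service cost 49
{B}: service cost 50
Among all 3 size-1 choices, {C} is lowest.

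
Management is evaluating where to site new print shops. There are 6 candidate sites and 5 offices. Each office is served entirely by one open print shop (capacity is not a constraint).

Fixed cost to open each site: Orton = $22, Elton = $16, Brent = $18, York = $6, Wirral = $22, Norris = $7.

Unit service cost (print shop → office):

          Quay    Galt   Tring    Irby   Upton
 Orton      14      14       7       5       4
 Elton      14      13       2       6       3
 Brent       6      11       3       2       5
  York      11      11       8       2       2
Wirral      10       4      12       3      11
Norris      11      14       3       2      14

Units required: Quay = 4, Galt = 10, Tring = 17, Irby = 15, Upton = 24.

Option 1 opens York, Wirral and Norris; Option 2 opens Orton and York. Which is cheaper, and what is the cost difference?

Option 1: {York, Wirral, Norris}: Quay→Wirral 10·4=40, Galt→Wirral 4·10=40, Tring→Norris 3·17=51, Irby→York 2·15=30, Upton→York 2·24=48. Service 209; fixed 35; total 244.
Option 2: {Orton, York}: Quay→York 11·4=44, Galt→York 11·10=110, Tring→Orton 7·17=119, Irby→York 2·15=30, Upton→York 2·24=48. Service 351; fixed 28; total 379.
Difference: |244 − 379| = 135.

Option 1 is cheaper by 135.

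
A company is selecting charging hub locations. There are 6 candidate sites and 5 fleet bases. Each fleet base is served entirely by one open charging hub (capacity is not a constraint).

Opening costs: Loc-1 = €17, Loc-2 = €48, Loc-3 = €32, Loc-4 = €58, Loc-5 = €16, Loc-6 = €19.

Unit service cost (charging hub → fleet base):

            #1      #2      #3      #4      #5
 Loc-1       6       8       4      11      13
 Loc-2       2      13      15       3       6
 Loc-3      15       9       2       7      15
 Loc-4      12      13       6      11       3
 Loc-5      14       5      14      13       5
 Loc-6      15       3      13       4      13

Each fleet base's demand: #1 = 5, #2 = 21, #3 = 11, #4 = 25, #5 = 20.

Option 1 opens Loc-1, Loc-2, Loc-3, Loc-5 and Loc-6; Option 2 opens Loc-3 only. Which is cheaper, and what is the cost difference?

Option 1: {Loc-1, Loc-2, Loc-3, Loc-5, Loc-6}: #1→Loc-2 2·5=10, #2→Loc-6 3·21=63, #3→Loc-3 2·11=22, #4→Loc-2 3·25=75, #5→Loc-5 5·20=100. Service 270; fixed 132; total 402.
Option 2: {Loc-3}: #1→Loc-3 15·5=75, #2→Loc-3 9·21=189, #3→Loc-3 2·11=22, #4→Loc-3 7·25=175, #5→Loc-3 15·20=300. Service 761; fixed 32; total 793.
Difference: |402 − 793| = 391.

Option 1 is cheaper by 391.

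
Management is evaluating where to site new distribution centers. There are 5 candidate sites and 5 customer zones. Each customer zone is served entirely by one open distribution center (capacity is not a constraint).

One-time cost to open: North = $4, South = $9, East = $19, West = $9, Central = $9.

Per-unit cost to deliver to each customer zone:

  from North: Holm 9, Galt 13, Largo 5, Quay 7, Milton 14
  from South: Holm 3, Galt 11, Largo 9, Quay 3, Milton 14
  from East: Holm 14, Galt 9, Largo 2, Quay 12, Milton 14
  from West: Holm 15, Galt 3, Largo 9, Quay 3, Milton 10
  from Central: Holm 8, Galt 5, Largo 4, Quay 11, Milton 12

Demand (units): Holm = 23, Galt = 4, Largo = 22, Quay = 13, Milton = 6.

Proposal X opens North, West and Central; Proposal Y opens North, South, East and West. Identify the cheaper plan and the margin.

Proposal X: {North, West, Central}: Holm→Central 8·23=184, Galt→West 3·4=12, Largo→Central 4·22=88, Quay→West 3·13=39, Milton→West 10·6=60. Service 383; fixed 22; total 405.
Proposal Y: {North, South, East, West}: Holm→South 3·23=69, Galt→West 3·4=12, Largo→East 2·22=44, Quay→South 3·13=39, Milton→West 10·6=60. Service 224; fixed 41; total 265.
Difference: |405 − 265| = 140.

Proposal Y is cheaper by 140.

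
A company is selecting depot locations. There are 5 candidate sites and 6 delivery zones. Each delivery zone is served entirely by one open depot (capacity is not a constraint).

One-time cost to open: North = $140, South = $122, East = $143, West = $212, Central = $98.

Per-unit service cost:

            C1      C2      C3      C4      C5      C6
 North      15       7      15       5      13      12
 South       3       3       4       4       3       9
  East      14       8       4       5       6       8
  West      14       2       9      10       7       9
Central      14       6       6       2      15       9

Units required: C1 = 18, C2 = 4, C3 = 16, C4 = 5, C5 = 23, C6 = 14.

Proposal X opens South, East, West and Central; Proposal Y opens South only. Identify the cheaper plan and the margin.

Proposal Y is cheaper by 425.

Proposal X: {South, East, West, Central}: C1→South 3·18=54, C2→West 2·4=8, C3→South 4·16=64, C4→Central 2·5=10, C5→South 3·23=69, C6→East 8·14=112. Service 317; fixed 575; total 892.
Proposal Y: {South}: C1→South 3·18=54, C2→South 3·4=12, C3→South 4·16=64, C4→South 4·5=20, C5→South 3·23=69, C6→South 9·14=126. Service 345; fixed 122; total 467.
Difference: |892 − 467| = 425.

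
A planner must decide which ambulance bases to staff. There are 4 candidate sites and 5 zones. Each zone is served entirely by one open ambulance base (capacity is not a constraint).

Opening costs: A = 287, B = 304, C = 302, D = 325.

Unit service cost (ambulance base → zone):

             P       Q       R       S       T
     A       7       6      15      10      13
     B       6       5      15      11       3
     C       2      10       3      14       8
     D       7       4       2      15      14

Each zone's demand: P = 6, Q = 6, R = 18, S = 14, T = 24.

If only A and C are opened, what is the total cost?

Each zone is assigned to its cheapest site among the open ones.
{A, C}: P→C 2·6=12, Q→A 6·6=36, R→C 3·18=54, S→A 10·14=140, T→C 8·24=192. Service 434; fixed 589; total 1023.

Total cost: 1023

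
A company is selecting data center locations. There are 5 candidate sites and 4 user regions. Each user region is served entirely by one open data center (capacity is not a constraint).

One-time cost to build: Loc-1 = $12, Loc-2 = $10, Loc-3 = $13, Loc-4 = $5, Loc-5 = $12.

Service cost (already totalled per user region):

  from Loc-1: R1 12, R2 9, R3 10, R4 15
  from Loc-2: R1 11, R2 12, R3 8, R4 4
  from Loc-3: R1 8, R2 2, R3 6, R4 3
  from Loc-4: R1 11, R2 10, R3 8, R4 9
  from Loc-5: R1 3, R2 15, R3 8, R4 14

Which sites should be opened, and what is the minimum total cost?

For any fixed open set, each user region goes to its cheapest open site; total = fixed + service.
{Loc-3}: R1→Loc-3 8, R2→Loc-3 2, R3→Loc-3 6, R4→Loc-3 3. Service 19; fixed 13; total 32.
{Loc-3, Loc-4}: R1→Loc-3 8, R2→Loc-3 2, R3→Loc-3 6, R4→Loc-3 3. Service 19; fixed 18; total 37.
{Loc-3, Loc-5}: service 14 + fixed 25 = 39
{Loc-1, Loc-2, Loc-3, Loc-4, Loc-5}: R1→Loc-5 3, R2→Loc-3 2, R3→Loc-3 6, R4→Loc-3 3. Service 14; fixed 52; total 66.
No other subset beats 32.

Open Loc-3 only; minimum total cost 32.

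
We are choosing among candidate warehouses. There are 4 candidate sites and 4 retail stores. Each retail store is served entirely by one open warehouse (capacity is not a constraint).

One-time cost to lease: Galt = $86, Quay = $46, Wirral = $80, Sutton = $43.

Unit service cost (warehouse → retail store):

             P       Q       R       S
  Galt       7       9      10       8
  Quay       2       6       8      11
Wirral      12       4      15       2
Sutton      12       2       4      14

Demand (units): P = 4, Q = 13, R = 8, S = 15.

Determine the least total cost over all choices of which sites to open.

Minimum total cost: 259

For any fixed open set, each retail store goes to its cheapest open site; total = fixed + service.
{Wirral, Sutton}: P→Wirral 12·4=48, Q→Sutton 2·13=26, R→Sutton 4·8=32, S→Wirral 2·15=30. Service 136; fixed 123; total 259.
{Quay, Wirral, Sutton}: service 96 + fixed 169 = 265
{Quay, Wirral}: P→Quay 2·4=8, Q→Wirral 4·13=52, R→Quay 8·8=64, S→Wirral 2·15=30. Service 154; fixed 126; total 280.
{Galt, Quay, Wirral, Sutton}: P→Quay 2·4=8, Q→Sutton 2·13=26, R→Sutton 4·8=32, S→Wirral 2·15=30. Service 96; fixed 255; total 351.
No other subset beats 259.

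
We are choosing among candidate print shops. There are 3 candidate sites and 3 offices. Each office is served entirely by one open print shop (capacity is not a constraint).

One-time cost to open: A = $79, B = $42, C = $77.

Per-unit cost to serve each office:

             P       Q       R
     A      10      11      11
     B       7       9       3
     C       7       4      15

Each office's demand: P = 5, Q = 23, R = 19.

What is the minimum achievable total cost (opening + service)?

For any fixed open set, each office goes to its cheapest open site; total = fixed + service.
{B, C}: P→B 7·5=35, Q→C 4·23=92, R→B 3·19=57. Service 184; fixed 119; total 303.
{B}: P→B 7·5=35, Q→B 9·23=207, R→B 3·19=57. Service 299; fixed 42; total 341.
{A, B, C}: P→B 7·5=35, Q→C 4·23=92, R→B 3·19=57. Service 184; fixed 198; total 382.
No other subset beats 303.

Minimum total cost: 303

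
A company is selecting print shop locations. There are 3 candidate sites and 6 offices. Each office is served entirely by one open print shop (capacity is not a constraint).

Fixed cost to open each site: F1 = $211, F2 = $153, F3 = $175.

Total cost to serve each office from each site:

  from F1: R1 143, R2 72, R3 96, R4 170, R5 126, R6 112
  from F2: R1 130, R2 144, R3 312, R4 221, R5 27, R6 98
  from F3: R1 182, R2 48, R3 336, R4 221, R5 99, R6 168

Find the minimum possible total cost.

Minimum total cost: 930

For any fixed open set, each office goes to its cheapest open site; total = fixed + service.
{F1}: R1→F1 143, R2→F1 72, R3→F1 96, R4→F1 170, R5→F1 126, R6→F1 112. Service 719; fixed 211; total 930.
{F1, F2}: R1→F2 130, R2→F1 72, R3→F1 96, R4→F1 170, R5→F2 27, R6→F2 98. Service 593; fixed 364; total 957.
{F1, F3}: service 668 + fixed 386 = 1054
{F1, F2, F3}: R1→F2 130, R2→F3 48, R3→F1 96, R4→F1 170, R5→F2 27, R6→F2 98. Service 569; fixed 539; total 1108.
No other subset beats 930.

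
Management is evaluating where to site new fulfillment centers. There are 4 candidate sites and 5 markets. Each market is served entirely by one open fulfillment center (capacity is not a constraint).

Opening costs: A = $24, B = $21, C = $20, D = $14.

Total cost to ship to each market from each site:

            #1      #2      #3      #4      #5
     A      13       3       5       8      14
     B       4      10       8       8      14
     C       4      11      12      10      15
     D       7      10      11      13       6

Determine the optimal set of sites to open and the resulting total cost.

For any fixed open set, each market goes to its cheapest open site; total = fixed + service.
{D}: #1→D 7, #2→D 10, #3→D 11, #4→D 13, #5→D 6. Service 47; fixed 14; total 61.
{B}: service 44 + fixed 21 = 65
{A}: #1→A 13, #2→A 3, #3→A 5, #4→A 8, #5→A 14. Service 43; fixed 24; total 67.
{A, B, C, D}: #1→B 4, #2→A 3, #3→A 5, #4→A 8, #5→D 6. Service 26; fixed 79; total 105.
No other subset beats 61.

Open D only; minimum total cost 61.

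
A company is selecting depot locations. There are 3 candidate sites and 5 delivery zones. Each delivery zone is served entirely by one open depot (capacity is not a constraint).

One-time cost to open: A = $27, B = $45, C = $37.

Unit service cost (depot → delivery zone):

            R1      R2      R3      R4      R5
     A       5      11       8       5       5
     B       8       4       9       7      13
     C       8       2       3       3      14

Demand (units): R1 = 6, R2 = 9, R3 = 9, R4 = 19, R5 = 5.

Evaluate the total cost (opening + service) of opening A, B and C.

Each delivery zone is assigned to its cheapest site among the open ones.
{A, B, C}: R1→A 5·6=30, R2→C 2·9=18, R3→C 3·9=27, R4→C 3·19=57, R5→A 5·5=25. Service 157; fixed 109; total 266.

Total cost: 266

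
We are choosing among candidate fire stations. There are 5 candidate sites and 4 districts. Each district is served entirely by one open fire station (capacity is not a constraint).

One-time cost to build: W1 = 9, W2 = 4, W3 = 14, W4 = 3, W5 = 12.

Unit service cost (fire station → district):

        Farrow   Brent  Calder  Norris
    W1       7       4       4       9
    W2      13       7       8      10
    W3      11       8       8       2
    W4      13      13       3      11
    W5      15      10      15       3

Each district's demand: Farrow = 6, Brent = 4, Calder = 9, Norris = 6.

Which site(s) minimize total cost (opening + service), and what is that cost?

Open W1, W3 and W4; minimum total cost 123.

For any fixed open set, each district goes to its cheapest open site; total = fixed + service.
{W1, W3, W4}: Farrow→W1 7·6=42, Brent→W1 4·4=16, Calder→W4 3·9=27, Norris→W3 2·6=12. Service 97; fixed 26; total 123.
{W1, W2, W3, W4}: service 97 + fixed 30 = 127
{W1, W4, W5}: service 103 + fixed 24 = 127
{W1, W2, W3, W4, W5}: Farrow→W1 7·6=42, Brent→W1 4·4=16, Calder→W4 3·9=27, Norris→W3 2·6=12. Service 97; fixed 42; total 139.
No other subset beats 123.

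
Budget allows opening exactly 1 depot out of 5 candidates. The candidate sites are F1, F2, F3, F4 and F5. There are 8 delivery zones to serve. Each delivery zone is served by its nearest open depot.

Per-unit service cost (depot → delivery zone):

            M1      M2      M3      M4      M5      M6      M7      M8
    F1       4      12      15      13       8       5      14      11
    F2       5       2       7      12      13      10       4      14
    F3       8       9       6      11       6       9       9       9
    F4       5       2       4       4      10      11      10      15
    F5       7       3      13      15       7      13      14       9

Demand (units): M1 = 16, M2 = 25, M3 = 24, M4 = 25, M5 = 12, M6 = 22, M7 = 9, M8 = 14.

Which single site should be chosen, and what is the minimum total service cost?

Choose F4 only; total service cost 988.

With exactly 1 open, each delivery zone uses its cheapest among the chosen.
{F4}: M1→F4 5·16=80, M2→F4 2·25=50, M3→F4 4·24=96, M4→F4 4·25=100, M5→F4 10·12=120, M6→F4 11·22=242, M7→F4 10·9=90, M8→F4 15·14=210. Service cost 988.
{F2}: service cost 1206
{F3}: service cost 1249
Among all 5 size-1 choices, {F4} is lowest.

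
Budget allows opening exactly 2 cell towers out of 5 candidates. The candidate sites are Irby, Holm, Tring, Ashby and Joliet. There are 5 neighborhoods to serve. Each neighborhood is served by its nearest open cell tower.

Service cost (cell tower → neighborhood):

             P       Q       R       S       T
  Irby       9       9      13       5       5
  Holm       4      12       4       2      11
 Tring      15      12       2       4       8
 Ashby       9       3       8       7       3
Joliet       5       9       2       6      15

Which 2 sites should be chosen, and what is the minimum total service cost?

Choose Holm and Ashby; total service cost 16.

With exactly 2 open, each neighborhood uses its cheapest among the chosen.
{Holm, Ashby}: P→Holm 4, Q→Ashby 3, R→Holm 4, S→Holm 2, T→Ashby 3. Service cost 16.
{Ashby, Joliet}: service cost 19
{Tring, Ashby}: service cost 21
Among all 10 size-2 choices, {Holm, Ashby} is lowest.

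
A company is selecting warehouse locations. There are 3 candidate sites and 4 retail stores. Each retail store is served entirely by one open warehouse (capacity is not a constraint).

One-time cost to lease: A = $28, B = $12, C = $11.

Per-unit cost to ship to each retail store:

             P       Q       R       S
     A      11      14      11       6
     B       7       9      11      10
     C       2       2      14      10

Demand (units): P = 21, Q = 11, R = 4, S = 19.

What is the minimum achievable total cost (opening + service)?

For any fixed open set, each retail store goes to its cheapest open site; total = fixed + service.
{A, C}: P→C 2·21=42, Q→C 2·11=22, R→A 11·4=44, S→A 6·19=114. Service 222; fixed 39; total 261.
{A, B, C}: service 222 + fixed 51 = 273
{B, C}: P→C 2·21=42, Q→C 2·11=22, R→B 11·4=44, S→B 10·19=190. Service 298; fixed 23; total 321.
{C}: P→C 2·21=42, Q→C 2·11=22, R→C 14·4=56, S→C 10·19=190. Service 310; fixed 11; total 321.
No other subset beats 261.

Minimum total cost: 261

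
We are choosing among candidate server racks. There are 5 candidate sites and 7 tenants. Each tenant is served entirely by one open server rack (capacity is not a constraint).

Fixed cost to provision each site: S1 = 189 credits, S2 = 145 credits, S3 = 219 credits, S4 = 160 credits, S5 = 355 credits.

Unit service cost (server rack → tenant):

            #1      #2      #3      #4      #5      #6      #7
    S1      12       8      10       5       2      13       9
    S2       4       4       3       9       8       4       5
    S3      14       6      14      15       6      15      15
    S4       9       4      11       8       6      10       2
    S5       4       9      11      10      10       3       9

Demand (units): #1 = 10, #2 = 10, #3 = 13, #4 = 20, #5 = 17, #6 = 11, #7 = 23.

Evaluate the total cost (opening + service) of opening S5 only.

Total cost: 1238

Each tenant is assigned to its cheapest site among the open ones.
{S5}: #1→S5 4·10=40, #2→S5 9·10=90, #3→S5 11·13=143, #4→S5 10·20=200, #5→S5 10·17=170, #6→S5 3·11=33, #7→S5 9·23=207. Service 883; fixed 355; total 1238.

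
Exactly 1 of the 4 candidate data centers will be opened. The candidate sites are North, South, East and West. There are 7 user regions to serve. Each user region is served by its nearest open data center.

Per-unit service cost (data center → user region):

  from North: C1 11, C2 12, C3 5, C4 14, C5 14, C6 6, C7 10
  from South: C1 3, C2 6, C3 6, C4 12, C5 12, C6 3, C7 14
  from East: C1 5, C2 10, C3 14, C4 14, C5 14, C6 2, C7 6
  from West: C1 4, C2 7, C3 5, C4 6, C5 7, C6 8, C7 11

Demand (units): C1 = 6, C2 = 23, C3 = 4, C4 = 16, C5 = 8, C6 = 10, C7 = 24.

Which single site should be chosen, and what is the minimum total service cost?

Choose West only; total service cost 701.

With exactly 1 open, each user region uses its cheapest among the chosen.
{West}: C1→West 4·6=24, C2→West 7·23=161, C3→West 5·4=20, C4→West 6·16=96, C5→West 7·8=56, C6→West 8·10=80, C7→West 11·24=264. Service cost 701.
{East}: service cost 816
{South}: service cost 834
Among all 4 size-1 choices, {West} is lowest.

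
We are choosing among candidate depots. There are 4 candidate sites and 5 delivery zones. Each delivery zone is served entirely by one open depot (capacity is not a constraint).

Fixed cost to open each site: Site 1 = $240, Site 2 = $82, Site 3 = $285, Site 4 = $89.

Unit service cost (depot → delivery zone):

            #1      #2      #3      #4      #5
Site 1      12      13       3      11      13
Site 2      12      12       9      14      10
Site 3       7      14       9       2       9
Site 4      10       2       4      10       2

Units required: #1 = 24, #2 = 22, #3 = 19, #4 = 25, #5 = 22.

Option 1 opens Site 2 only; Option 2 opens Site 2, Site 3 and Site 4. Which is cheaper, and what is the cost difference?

Option 1: {Site 2}: #1→Site 2 12·24=288, #2→Site 2 12·22=264, #3→Site 2 9·19=171, #4→Site 2 14·25=350, #5→Site 2 10·22=220. Service 1293; fixed 82; total 1375.
Option 2: {Site 2, Site 3, Site 4}: #1→Site 3 7·24=168, #2→Site 4 2·22=44, #3→Site 4 4·19=76, #4→Site 3 2·25=50, #5→Site 4 2·22=44. Service 382; fixed 456; total 838.
Difference: |1375 − 838| = 537.

Option 2 is cheaper by 537.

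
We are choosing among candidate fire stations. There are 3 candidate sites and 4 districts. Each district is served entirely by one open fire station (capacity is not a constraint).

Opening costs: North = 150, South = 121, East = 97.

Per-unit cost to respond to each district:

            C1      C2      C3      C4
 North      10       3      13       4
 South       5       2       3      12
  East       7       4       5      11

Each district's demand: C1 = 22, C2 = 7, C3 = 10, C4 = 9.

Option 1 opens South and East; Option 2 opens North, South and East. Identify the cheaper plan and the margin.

Option 1: {South, East}: C1→South 5·22=110, C2→South 2·7=14, C3→South 3·10=30, C4→East 11·9=99. Service 253; fixed 218; total 471.
Option 2: {North, South, East}: C1→South 5·22=110, C2→South 2·7=14, C3→South 3·10=30, C4→North 4·9=36. Service 190; fixed 368; total 558.
Difference: |471 − 558| = 87.

Option 1 is cheaper by 87.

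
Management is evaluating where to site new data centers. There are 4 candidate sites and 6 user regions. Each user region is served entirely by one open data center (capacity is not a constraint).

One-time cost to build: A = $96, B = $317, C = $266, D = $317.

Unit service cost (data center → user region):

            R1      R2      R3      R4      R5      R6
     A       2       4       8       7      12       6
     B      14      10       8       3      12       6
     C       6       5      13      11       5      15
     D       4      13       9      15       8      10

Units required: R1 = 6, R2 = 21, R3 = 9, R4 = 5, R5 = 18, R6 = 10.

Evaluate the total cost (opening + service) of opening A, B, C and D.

Total cost: 1329

Each user region is assigned to its cheapest site among the open ones.
{A, B, C, D}: R1→A 2·6=12, R2→A 4·21=84, R3→A 8·9=72, R4→B 3·5=15, R5→C 5·18=90, R6→A 6·10=60. Service 333; fixed 996; total 1329.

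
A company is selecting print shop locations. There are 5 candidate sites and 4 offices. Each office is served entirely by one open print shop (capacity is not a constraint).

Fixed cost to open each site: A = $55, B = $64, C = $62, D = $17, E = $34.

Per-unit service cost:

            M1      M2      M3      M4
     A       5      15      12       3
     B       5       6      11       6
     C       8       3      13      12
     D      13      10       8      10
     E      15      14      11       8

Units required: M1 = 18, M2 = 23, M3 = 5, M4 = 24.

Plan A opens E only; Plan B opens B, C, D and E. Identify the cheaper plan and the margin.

Plan B is cheaper by 353.

Plan A: {E}: M1→E 15·18=270, M2→E 14·23=322, M3→E 11·5=55, M4→E 8·24=192. Service 839; fixed 34; total 873.
Plan B: {B, C, D, E}: M1→B 5·18=90, M2→C 3·23=69, M3→D 8·5=40, M4→B 6·24=144. Service 343; fixed 177; total 520.
Difference: |873 − 520| = 353.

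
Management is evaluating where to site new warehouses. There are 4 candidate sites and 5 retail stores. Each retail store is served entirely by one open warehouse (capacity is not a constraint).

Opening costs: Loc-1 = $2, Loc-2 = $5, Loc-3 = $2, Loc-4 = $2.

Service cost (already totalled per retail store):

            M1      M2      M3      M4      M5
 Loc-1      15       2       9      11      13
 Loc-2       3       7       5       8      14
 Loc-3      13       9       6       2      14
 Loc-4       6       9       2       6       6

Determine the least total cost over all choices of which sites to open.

Minimum total cost: 24

For any fixed open set, each retail store goes to its cheapest open site; total = fixed + service.
{Loc-1, Loc-3, Loc-4}: M1→Loc-4 6, M2→Loc-1 2, M3→Loc-4 2, M4→Loc-3 2, M5→Loc-4 6. Service 18; fixed 6; total 24.
{Loc-1, Loc-2, Loc-3, Loc-4}: service 15 + fixed 11 = 26
{Loc-1, Loc-4}: M1→Loc-4 6, M2→Loc-1 2, M3→Loc-4 2, M4→Loc-4 6, M5→Loc-4 6. Service 22; fixed 4; total 26.
{Loc-1}: service 50 + fixed 2 = 52
No other subset beats 24.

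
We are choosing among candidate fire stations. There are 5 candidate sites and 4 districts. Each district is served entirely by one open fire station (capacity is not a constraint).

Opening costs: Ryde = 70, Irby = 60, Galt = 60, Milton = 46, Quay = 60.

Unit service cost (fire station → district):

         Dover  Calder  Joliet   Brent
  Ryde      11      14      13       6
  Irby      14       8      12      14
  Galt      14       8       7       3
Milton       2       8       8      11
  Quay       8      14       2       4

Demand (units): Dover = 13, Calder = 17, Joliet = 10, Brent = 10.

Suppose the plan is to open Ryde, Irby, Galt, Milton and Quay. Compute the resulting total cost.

Total cost: 508

Each district is assigned to its cheapest site among the open ones.
{Ryde, Irby, Galt, Milton, Quay}: Dover→Milton 2·13=26, Calder→Irby 8·17=136, Joliet→Quay 2·10=20, Brent→Galt 3·10=30. Service 212; fixed 296; total 508.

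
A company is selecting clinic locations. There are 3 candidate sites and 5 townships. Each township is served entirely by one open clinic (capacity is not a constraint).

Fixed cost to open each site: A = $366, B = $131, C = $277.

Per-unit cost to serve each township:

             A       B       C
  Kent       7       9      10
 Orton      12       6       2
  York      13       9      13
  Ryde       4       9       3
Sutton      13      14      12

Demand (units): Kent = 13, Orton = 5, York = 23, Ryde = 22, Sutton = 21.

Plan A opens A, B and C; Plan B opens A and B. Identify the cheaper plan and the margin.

Plan A: {A, B, C}: Kent→A 7·13=91, Orton→C 2·5=10, York→B 9·23=207, Ryde→C 3·22=66, Sutton→C 12·21=252. Service 626; fixed 774; total 1400.
Plan B: {A, B}: Kent→A 7·13=91, Orton→B 6·5=30, York→B 9·23=207, Ryde→A 4·22=88, Sutton→A 13·21=273. Service 689; fixed 497; total 1186.
Difference: |1400 − 1186| = 214.

Plan B is cheaper by 214.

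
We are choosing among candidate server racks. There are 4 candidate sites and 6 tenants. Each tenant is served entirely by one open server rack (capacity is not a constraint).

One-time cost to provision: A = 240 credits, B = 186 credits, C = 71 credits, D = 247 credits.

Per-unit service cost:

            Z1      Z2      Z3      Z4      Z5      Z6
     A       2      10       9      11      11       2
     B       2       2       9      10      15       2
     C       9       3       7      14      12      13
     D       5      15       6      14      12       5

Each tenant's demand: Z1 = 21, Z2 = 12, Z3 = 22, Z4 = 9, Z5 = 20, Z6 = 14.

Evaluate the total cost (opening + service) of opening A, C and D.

Each tenant is assigned to its cheapest site among the open ones.
{A, C, D}: Z1→A 2·21=42, Z2→C 3·12=36, Z3→D 6·22=132, Z4→A 11·9=99, Z5→A 11·20=220, Z6→A 2·14=28. Service 557; fixed 558; total 1115.

Total cost: 1115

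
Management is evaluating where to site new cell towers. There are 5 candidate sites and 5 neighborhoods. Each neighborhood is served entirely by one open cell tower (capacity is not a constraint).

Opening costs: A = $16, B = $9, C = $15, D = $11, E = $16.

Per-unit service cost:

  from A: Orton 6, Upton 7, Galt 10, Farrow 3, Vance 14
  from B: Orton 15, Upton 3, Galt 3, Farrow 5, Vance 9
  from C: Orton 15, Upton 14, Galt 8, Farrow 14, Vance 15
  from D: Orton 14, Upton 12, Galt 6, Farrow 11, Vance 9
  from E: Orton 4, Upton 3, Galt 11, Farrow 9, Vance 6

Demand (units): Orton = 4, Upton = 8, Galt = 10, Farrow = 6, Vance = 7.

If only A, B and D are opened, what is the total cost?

Each neighborhood is assigned to its cheapest site among the open ones.
{A, B, D}: Orton→A 6·4=24, Upton→B 3·8=24, Galt→B 3·10=30, Farrow→A 3·6=18, Vance→B 9·7=63. Service 159; fixed 36; total 195.

Total cost: 195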